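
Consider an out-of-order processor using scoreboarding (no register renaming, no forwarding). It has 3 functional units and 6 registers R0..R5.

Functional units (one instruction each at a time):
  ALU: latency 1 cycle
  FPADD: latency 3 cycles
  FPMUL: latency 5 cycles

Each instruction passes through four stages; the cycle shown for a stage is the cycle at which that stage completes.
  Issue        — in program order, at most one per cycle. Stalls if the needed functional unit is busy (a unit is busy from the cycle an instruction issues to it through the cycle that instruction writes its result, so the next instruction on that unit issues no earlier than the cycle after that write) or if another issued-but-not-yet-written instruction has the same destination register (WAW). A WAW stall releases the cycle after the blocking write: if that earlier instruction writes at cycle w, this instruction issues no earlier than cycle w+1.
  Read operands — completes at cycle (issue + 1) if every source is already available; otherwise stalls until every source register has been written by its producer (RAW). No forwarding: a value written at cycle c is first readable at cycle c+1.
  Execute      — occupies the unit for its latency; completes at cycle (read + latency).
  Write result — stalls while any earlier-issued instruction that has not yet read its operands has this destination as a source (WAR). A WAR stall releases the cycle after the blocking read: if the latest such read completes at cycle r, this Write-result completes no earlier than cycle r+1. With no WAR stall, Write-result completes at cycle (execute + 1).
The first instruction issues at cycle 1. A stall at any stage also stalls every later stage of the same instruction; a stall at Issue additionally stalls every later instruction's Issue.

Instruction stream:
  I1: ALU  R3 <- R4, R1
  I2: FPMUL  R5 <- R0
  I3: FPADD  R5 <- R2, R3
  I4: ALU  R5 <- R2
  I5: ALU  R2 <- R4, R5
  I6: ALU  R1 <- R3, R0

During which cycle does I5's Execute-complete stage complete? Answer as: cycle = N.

cycle = 22

[1] I1 dispatched to ALU
[2] I1 operands ready · I2 dispatched to FPMUL
[3] I1 complete · I2 operands ready
[4] R3←I1
[8] I2 complete
[9] R5←I2
[10] I3 dispatched to FPADD
[11] I3 operands ready
[14] I3 complete
[15] R5←I3
[16] I4 dispatched to ALU
[17] I4 operands ready
[18] I4 complete
[19] R5←I4
[20] I5 dispatched to ALU
[21] I5 operands ready
[22] I5 complete
[23] R2←I5
[24] I6 dispatched to ALU
[25] I6 operands ready
[26] I6 complete
[27] R1←I6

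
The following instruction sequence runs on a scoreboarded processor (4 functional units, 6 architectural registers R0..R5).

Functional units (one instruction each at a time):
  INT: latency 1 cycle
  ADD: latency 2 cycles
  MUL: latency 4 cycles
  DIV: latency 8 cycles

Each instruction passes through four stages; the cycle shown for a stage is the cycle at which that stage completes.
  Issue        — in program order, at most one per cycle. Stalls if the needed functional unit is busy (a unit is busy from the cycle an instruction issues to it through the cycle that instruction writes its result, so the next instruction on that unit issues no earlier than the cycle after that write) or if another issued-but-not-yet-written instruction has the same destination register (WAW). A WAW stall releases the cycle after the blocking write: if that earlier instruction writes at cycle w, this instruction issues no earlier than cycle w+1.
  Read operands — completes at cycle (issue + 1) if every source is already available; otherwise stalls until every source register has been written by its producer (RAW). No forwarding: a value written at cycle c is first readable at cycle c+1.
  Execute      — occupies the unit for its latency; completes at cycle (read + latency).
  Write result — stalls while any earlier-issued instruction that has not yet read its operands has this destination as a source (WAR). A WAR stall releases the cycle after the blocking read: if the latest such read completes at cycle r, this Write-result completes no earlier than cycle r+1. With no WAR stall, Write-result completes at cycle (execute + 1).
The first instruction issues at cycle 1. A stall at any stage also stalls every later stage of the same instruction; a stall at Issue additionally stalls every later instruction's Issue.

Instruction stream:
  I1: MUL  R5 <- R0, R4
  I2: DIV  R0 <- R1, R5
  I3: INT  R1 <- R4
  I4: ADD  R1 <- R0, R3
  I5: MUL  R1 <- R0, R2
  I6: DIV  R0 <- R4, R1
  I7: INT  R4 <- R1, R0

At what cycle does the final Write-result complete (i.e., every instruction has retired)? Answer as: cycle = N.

cycle 1: I1 issues→MUL
cycle 2: I1 reads · I2 issues→DIV
cycle 3: I3 issues→INT
cycle 4: I3 reads
cycle 5: I3 exec-done
cycle 6: I1 exec-done
cycle 7: I1 writes R5
cycle 8: I2 reads
cycle 9: I3 writes R1
cycle 10: I4 issues→ADD
cycle 16: I2 exec-done
cycle 17: I2 writes R0
cycle 18: I4 reads
cycle 20: I4 exec-done
cycle 21: I4 writes R1
cycle 22: I5 issues→MUL
cycle 23: I5 reads · I6 issues→DIV
cycle 24: I7 issues→INT
cycle 27: I5 exec-done
cycle 28: I5 writes R1
cycle 29: I6 reads
cycle 37: I6 exec-done
cycle 38: I6 writes R0
cycle 39: I7 reads
cycle 40: I7 exec-done
cycle 41: I7 writes R4

cycle = 41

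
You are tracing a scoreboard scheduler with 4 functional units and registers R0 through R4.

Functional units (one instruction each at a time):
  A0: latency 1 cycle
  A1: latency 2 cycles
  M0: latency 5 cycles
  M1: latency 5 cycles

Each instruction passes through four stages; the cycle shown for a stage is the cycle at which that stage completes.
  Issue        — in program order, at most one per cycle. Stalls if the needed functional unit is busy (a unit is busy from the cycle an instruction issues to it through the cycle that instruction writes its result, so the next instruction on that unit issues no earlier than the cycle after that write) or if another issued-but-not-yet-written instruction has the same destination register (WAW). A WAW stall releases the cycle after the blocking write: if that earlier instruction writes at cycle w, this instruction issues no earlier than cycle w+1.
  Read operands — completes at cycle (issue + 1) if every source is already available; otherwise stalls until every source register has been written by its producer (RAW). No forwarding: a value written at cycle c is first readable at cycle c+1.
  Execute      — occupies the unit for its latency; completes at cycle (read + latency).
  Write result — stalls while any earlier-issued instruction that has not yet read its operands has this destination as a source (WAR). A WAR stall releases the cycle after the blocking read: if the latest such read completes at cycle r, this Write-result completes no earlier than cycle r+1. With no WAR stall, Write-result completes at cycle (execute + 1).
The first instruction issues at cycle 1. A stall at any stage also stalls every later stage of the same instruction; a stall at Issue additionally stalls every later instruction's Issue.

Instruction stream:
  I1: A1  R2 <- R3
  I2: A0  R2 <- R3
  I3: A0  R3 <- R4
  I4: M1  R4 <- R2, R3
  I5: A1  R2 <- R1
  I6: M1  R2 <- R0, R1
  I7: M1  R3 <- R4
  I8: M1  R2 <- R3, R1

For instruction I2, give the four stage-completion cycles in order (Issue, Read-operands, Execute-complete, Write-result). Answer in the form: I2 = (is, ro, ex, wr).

I2 = (6, 7, 8, 9)

[1] I1 issues→A1
[2] I1 reads
[4] I1 exec-done
[5] I1 writes R2
[6] I2 issues→A0
[7] I2 reads
[8] I2 exec-done
[9] I2 writes R2
[10] I3 issues→A0
[11] I3 reads; I4 issues→M1
[12] I3 exec-done; I5 issues→A1
[13] I3 writes R3; I5 reads
[14] I4 reads
[15] I5 exec-done
[16] I5 writes R2
[19] I4 exec-done
[20] I4 writes R4
[21] I6 issues→M1
[22] I6 reads
[27] I6 exec-done
[28] I6 writes R2
[29] I7 issues→M1
[30] I7 reads
[35] I7 exec-done
[36] I7 writes R3
[37] I8 issues→M1
[38] I8 reads
[43] I8 exec-done
[44] I8 writes R2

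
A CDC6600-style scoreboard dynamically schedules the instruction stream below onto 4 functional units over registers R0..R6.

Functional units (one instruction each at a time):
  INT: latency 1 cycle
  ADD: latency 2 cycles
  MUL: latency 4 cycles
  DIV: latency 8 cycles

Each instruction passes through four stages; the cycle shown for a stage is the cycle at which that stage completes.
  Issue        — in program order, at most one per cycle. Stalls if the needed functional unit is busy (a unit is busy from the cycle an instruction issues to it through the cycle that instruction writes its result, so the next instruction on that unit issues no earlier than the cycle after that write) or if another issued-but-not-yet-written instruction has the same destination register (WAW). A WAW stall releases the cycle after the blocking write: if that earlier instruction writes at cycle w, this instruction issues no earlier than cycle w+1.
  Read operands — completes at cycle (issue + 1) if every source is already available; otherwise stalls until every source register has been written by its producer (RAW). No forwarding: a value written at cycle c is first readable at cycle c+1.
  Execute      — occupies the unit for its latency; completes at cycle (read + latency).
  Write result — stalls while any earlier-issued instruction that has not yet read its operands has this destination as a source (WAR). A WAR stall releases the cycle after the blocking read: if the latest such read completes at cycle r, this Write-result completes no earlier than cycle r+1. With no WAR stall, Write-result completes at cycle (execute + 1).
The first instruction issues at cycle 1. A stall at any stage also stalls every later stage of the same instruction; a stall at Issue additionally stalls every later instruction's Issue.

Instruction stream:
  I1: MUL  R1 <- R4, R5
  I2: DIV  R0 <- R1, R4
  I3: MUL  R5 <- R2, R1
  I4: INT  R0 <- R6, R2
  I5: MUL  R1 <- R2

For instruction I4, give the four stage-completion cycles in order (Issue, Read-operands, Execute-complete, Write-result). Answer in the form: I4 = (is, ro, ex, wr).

I4 = (18, 19, 20, 21)

1) issue 1, read 2, done 6, write 7
2) issue 2, read 8, done 16, write 17  <RAW R1: wait I1 write@7>
3) issue 8, read 9, done 13, write 14  <struct: MUL busy until I1 writes@7>
4) issue 18, read 19, done 20, write 21  <WAW R0: wait I2 write@17>
5) issue 19, read 20, done 24, write 25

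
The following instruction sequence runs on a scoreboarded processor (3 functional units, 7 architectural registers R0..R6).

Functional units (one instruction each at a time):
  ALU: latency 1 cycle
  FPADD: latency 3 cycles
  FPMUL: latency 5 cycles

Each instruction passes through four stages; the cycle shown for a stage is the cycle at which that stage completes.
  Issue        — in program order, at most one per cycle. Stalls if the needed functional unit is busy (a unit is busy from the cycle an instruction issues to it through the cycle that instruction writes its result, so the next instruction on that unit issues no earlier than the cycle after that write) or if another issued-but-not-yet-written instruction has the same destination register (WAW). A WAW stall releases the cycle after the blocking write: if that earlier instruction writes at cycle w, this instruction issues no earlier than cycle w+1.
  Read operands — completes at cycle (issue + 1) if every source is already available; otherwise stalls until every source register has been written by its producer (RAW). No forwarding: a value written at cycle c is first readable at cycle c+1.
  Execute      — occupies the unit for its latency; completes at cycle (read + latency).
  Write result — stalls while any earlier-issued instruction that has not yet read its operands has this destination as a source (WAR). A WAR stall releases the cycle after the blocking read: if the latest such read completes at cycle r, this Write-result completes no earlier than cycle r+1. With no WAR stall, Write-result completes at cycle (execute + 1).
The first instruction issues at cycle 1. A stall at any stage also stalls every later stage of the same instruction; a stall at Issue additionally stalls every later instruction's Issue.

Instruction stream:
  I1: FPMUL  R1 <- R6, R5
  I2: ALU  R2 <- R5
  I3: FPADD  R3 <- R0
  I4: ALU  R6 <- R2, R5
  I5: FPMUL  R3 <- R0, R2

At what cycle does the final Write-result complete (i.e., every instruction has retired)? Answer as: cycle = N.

  I1 | 1 | 2 | 7 | 8
  I2 | 2 | 3 | 4 | 5
  I3 | 3 | 4 | 7 | 8
  I4 | 6 | 7 | 8 | 9   struct: ALU busy until I2 writes@5
  I5 | 9 | 10 | 15 | 16   WAW R3: wait I3 write@8

cycle = 16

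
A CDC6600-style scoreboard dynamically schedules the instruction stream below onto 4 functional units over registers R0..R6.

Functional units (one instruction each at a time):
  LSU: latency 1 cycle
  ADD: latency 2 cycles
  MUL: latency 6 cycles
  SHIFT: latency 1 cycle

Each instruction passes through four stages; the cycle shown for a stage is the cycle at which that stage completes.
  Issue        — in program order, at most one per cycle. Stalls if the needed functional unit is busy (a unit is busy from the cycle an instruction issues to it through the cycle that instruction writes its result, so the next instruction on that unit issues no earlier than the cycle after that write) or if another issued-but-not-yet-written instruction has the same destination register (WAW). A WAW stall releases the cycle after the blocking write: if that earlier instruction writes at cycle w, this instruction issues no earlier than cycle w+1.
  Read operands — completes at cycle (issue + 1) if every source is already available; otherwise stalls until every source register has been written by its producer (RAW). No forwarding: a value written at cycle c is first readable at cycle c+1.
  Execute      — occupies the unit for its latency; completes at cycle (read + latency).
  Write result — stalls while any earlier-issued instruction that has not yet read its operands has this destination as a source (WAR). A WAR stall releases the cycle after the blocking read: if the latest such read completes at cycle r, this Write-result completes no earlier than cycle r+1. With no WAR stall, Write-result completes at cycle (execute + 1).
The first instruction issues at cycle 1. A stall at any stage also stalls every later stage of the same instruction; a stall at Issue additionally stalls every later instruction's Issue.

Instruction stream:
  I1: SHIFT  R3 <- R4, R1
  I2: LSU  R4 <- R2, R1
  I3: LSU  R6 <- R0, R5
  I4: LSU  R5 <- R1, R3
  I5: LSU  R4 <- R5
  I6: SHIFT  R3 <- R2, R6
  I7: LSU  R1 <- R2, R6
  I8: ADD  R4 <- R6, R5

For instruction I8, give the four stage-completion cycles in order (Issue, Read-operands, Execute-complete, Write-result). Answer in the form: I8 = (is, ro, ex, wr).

I8 = (19, 20, 22, 23)

  I1 | 1 | 2 | 3 | 4
  I2 | 2 | 3 | 4 | 5
  I3 | 6 | 7 | 8 | 9   struct: LSU busy until I2 writes@5
  I4 | 10 | 11 | 12 | 13   struct: LSU busy until I3 writes@9
  I5 | 14 | 15 | 16 | 17   struct: LSU busy until I4 writes@13
  I6 | 15 | 16 | 17 | 18
  I7 | 18 | 19 | 20 | 21   struct: LSU busy until I5 writes@17
  I8 | 19 | 20 | 22 | 23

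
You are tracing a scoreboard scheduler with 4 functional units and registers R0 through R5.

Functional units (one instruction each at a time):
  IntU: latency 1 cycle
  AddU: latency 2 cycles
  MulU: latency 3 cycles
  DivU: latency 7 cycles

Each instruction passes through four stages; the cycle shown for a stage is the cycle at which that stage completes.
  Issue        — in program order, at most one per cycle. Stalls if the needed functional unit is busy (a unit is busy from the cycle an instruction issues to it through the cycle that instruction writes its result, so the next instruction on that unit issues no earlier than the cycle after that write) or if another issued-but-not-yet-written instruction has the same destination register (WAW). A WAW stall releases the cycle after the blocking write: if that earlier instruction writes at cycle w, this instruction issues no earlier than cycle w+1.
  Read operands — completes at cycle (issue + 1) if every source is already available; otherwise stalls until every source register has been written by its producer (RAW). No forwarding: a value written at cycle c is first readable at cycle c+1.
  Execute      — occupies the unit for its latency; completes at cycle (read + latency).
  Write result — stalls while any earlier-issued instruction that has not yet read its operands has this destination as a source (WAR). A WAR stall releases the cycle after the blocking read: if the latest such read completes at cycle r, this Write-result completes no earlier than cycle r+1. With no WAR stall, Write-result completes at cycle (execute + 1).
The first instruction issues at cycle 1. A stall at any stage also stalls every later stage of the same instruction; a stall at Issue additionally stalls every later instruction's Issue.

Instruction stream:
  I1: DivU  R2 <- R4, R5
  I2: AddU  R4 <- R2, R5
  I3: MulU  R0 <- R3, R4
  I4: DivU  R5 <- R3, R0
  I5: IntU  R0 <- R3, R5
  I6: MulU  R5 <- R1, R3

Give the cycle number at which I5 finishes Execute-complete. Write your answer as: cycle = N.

cycle = 30

I1 -> (1, 2, 9, 10)
I2 -> (2, 11, 13, 14)  // RAW R2: wait I1 write@10
I3 -> (3, 15, 18, 19)  // RAW R4: wait I2 write@14
I4 -> (11, 20, 27, 28)  // struct: DivU busy until I1 writes@10, RAW R0: wait I3 write@19
I5 -> (20, 29, 30, 31)  // WAW R0: wait I3 write@19, RAW R5: wait I4 write@28
I6 -> (29, 30, 33, 34)  // WAW R5: wait I4 write@28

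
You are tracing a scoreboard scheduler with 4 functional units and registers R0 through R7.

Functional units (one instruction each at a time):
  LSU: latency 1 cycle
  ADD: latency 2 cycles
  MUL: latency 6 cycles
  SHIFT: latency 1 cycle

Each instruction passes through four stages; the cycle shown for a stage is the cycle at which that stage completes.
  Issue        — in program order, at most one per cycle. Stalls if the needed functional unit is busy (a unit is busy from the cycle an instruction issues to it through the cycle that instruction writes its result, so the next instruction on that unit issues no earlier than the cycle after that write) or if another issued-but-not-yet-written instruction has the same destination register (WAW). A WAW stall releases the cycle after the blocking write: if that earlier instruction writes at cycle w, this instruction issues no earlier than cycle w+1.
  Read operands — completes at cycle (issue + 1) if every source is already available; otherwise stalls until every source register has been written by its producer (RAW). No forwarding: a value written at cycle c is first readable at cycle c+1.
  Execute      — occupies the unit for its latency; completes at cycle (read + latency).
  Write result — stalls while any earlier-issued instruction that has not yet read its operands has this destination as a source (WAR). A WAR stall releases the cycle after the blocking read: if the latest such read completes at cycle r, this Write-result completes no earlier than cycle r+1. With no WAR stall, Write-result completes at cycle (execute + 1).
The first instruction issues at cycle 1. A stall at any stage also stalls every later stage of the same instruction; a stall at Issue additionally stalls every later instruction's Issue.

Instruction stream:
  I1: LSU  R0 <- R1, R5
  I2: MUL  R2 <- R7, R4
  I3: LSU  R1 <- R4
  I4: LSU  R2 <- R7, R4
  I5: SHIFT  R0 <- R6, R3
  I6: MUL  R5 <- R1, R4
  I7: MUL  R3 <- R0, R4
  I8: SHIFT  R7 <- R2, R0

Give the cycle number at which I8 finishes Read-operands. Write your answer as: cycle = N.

cycle = 24

[I1] 1/2/3/4
[I2] 2/3/9/10
[I3] 5/6/7/8  (struct: LSU busy until I1 writes@4)
[I4] 11/12/13/14  (WAW R2: wait I2 write@10)
[I5] 12/13/14/15
[I6] 13/14/20/21
[I7] 22/23/29/30  (struct: MUL busy until I6 writes@21)
[I8] 23/24/25/26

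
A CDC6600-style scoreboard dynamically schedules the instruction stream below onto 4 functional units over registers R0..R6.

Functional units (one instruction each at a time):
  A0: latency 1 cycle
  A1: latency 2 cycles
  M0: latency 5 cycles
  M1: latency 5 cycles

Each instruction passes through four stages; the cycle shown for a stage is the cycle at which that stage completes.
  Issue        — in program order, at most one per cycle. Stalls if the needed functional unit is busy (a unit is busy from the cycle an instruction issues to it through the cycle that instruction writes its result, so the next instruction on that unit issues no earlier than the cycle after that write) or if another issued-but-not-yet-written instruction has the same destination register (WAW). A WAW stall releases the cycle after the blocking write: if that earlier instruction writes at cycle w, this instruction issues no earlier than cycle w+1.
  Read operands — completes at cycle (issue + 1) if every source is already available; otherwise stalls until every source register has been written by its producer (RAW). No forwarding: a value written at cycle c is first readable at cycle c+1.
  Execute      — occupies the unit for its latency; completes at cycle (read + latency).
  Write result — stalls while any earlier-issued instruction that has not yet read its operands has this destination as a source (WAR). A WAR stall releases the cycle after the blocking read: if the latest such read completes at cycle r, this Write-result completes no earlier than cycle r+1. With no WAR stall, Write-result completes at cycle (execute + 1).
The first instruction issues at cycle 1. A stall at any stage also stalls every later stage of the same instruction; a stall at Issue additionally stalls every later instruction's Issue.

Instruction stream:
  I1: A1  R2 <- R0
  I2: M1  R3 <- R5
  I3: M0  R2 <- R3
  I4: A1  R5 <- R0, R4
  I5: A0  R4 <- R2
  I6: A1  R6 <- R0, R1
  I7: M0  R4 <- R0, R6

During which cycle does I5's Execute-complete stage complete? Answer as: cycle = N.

cycle = 18

t=1  I1→A1
t=2  I1 RO; I2→M1
t=3  I2 RO
t=4  I1 EX
t=5  I1 WR R2
t=6  I3→M0
t=7  I4→A1
t=8  I2 EX; I4 RO; I5→A0
t=9  I2 WR R3
t=10  I3 RO; I4 EX
t=11  I4 WR R5
t=12  I6→A1
t=13  I6 RO
t=15  I3 EX; I6 EX
t=16  I3 WR R2; I6 WR R6
t=17  I5 RO
t=18  I5 EX
t=19  I5 WR R4
t=20  I7→M0
t=21  I7 RO
t=26  I7 EX
t=27  I7 WR R4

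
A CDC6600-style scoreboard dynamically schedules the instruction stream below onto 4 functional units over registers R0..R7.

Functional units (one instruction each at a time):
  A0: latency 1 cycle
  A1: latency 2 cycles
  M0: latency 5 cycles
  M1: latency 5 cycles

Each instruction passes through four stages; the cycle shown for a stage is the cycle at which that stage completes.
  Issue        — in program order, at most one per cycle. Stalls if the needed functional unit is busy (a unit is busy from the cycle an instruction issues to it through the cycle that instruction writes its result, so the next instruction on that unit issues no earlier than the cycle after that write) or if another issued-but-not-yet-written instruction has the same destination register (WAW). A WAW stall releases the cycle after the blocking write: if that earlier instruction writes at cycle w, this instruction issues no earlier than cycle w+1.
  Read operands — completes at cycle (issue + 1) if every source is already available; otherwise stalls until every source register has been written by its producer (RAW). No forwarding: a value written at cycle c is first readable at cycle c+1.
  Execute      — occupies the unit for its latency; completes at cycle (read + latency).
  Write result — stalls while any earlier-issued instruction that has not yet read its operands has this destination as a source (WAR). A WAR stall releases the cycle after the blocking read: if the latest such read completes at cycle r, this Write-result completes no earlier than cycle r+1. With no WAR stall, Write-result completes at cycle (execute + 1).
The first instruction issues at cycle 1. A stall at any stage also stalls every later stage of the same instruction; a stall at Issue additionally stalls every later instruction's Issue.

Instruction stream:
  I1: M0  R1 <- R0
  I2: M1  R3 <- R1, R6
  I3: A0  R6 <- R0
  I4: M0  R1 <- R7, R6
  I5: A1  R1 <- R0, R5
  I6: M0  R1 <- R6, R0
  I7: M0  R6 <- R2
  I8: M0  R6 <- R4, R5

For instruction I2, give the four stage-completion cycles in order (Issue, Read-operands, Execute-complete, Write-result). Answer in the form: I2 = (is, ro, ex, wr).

[1] issue I1 (M0)
[2] I1 read-ops, issue I2 (M1)
[3] issue I3 (A0)
[4] I3 read-ops
[5] I3 finished on A0
[7] I1 finished on M0
[8] I1→R1
[9] I2 read-ops, issue I4 (M0)
[10] I3→R6
[11] I4 read-ops
[14] I2 finished on M1
[15] I2→R3
[16] I4 finished on M0
[17] I4→R1
[18] issue I5 (A1)
[19] I5 read-ops
[21] I5 finished on A1
[22] I5→R1
[23] issue I6 (M0)
[24] I6 read-ops
[29] I6 finished on M0
[30] I6→R1
[31] issue I7 (M0)
[32] I7 read-ops
[37] I7 finished on M0
[38] I7→R6
[39] issue I8 (M0)
[40] I8 read-ops
[45] I8 finished on M0
[46] I8→R6

I2 = (2, 9, 14, 15)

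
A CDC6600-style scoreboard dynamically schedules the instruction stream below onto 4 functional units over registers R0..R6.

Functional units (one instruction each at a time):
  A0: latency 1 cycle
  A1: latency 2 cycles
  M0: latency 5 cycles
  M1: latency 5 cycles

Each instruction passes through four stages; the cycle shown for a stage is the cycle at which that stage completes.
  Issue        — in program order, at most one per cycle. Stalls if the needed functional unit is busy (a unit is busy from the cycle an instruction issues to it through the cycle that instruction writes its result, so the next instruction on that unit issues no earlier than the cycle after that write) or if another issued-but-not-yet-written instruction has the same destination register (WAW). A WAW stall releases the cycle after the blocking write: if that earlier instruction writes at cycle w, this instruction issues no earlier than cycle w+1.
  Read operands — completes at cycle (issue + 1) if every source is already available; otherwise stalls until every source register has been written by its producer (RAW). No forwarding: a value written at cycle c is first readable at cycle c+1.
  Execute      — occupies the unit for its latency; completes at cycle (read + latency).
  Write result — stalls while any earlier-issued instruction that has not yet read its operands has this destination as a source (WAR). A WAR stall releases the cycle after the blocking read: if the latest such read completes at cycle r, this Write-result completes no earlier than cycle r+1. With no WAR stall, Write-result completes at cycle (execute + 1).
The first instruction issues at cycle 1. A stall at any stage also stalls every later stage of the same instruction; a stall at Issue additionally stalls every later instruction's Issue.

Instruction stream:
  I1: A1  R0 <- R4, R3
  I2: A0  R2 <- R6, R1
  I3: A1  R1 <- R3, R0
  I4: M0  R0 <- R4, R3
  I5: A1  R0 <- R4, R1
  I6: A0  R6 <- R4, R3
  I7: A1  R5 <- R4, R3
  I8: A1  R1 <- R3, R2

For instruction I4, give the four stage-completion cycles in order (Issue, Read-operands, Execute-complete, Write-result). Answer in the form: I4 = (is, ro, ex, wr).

  I1 | 1 | 2 | 4 | 5
  I2 | 2 | 3 | 4 | 5
  I3 | 6 | 7 | 9 | 10   struct: A1 busy until I1 writes@5
  I4 | 7 | 8 | 13 | 14
  I5 | 15 | 16 | 18 | 19   WAW R0: wait I4 write@14
  I6 | 16 | 17 | 18 | 19
  I7 | 20 | 21 | 23 | 24   struct: A1 busy until I5 writes@19
  I8 | 25 | 26 | 28 | 29   struct: A1 busy until I7 writes@24

I4 = (7, 8, 13, 14)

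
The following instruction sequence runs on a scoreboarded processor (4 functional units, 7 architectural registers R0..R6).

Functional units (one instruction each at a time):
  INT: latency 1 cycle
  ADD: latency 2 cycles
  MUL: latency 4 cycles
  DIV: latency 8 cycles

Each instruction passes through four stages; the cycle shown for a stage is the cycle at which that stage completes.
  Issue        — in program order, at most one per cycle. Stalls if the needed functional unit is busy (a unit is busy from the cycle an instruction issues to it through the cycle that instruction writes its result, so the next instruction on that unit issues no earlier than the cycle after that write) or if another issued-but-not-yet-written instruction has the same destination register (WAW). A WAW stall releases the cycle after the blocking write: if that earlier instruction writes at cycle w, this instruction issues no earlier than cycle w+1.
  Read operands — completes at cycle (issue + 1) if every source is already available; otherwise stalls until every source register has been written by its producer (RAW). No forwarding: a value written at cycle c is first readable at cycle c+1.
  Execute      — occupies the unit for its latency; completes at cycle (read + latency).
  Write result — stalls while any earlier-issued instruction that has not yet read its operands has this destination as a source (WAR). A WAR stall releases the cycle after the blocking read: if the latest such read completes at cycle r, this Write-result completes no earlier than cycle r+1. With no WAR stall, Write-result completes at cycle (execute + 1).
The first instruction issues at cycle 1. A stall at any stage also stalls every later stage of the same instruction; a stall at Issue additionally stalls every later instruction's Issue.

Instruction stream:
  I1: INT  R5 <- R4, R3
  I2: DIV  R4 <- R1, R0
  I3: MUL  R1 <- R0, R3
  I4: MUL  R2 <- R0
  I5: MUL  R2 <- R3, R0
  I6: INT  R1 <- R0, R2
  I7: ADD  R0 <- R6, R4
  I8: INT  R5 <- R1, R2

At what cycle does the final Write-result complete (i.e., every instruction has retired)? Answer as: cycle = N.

cycle = 30

cycle 1: I1→INT
cycle 2: I1 RO | I2→DIV
cycle 3: I1 EX | I2 RO | I3→MUL
cycle 4: I1 WR R5 | I3 RO
cycle 8: I3 EX
cycle 9: I3 WR R1
cycle 10: I4→MUL
cycle 11: I2 EX | I4 RO
cycle 12: I2 WR R4
cycle 15: I4 EX
cycle 16: I4 WR R2
cycle 17: I5→MUL
cycle 18: I5 RO | I6→INT
cycle 19: I7→ADD
cycle 20: I7 RO
cycle 22: I5 EX | I7 EX
cycle 23: I5 WR R2
cycle 24: I6 RO
cycle 25: I6 EX | I7 WR R0
cycle 26: I6 WR R1
cycle 27: I8→INT
cycle 28: I8 RO
cycle 29: I8 EX
cycle 30: I8 WR R5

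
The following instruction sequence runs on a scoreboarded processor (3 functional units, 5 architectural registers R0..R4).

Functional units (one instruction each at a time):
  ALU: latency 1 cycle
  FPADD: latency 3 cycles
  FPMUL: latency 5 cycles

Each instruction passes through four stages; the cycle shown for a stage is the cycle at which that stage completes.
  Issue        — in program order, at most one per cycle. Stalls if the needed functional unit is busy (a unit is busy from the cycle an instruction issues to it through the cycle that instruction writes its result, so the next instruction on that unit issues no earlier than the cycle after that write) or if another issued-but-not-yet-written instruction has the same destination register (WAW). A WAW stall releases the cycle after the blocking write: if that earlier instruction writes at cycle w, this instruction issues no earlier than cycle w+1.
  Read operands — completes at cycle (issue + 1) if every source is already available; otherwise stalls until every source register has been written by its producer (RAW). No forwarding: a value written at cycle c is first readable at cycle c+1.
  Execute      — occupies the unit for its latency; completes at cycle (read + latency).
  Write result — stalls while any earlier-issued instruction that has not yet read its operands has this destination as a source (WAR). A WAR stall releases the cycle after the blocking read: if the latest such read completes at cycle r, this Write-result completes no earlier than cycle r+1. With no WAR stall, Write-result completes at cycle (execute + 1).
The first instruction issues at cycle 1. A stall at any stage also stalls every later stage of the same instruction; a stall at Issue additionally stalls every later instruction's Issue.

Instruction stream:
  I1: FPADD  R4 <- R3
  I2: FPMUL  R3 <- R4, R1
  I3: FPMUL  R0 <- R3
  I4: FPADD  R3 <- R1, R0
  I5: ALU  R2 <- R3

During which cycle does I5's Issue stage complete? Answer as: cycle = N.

cycle = 16

[1] I1 issues→FPADD
[2] I1 reads | I2 issues→FPMUL
[5] I1 exec-done
[6] I1 writes R4
[7] I2 reads
[12] I2 exec-done
[13] I2 writes R3
[14] I3 issues→FPMUL
[15] I3 reads | I4 issues→FPADD
[16] I5 issues→ALU
[20] I3 exec-done
[21] I3 writes R0
[22] I4 reads
[25] I4 exec-done
[26] I4 writes R3
[27] I5 reads
[28] I5 exec-done
[29] I5 writes R2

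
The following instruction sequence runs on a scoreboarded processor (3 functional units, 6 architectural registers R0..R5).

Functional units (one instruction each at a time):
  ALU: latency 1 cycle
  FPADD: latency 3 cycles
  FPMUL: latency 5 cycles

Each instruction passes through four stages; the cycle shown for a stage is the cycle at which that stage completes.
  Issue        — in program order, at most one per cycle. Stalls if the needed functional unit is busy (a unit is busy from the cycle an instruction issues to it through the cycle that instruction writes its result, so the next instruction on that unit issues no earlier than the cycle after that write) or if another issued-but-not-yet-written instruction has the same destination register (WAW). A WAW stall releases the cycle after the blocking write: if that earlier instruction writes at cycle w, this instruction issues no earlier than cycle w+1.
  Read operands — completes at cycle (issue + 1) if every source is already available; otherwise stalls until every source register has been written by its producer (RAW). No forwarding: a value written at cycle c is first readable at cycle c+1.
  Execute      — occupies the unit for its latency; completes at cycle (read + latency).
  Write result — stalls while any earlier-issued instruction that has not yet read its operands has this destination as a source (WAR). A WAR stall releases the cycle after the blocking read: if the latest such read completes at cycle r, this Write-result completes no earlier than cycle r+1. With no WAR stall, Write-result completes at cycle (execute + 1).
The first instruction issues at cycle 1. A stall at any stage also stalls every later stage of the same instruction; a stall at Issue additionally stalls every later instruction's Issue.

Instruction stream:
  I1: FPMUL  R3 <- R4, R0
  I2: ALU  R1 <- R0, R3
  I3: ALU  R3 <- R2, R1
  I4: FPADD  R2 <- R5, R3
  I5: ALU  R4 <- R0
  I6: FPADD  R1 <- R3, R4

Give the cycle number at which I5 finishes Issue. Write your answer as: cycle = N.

cycle = 16

t=1  issue I1 (FPMUL)
t=2  I1 read-ops | issue I2 (ALU)
t=7  I1 finished on FPMUL
t=8  I1→R3
t=9  I2 read-ops
t=10  I2 finished on ALU
t=11  I2→R1
t=12  issue I3 (ALU)
t=13  I3 read-ops | issue I4 (FPADD)
t=14  I3 finished on ALU
t=15  I3→R3
t=16  I4 read-ops | issue I5 (ALU)
t=17  I5 read-ops
t=18  I5 finished on ALU
t=19  I4 finished on FPADD | I5→R4
t=20  I4→R2
t=21  issue I6 (FPADD)
t=22  I6 read-ops
t=25  I6 finished on FPADD
t=26  I6→R1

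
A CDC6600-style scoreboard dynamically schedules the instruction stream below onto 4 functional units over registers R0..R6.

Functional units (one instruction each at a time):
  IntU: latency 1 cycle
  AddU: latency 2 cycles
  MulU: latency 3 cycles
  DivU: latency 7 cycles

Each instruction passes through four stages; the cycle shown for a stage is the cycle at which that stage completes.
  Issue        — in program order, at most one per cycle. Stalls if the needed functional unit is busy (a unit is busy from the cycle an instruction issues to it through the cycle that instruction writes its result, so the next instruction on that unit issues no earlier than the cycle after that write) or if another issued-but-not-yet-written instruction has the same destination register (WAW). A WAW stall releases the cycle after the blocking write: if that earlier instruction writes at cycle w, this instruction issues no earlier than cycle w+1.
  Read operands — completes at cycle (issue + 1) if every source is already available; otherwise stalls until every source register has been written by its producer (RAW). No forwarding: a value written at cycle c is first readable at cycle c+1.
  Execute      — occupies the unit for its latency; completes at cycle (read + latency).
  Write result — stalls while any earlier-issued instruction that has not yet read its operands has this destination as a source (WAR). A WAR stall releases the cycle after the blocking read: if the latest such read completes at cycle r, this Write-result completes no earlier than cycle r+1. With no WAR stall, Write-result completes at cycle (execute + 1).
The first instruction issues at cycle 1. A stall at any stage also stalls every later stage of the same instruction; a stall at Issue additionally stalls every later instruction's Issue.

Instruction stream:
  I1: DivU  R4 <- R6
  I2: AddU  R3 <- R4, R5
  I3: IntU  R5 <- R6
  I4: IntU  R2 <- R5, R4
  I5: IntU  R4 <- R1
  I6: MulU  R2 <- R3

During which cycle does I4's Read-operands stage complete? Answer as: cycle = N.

cycle = 14

t=1  issue I1 (DivU)
t=2  I1 read-ops, issue I2 (AddU)
t=3  issue I3 (IntU)
t=4  I3 read-ops
t=5  I3 finished on IntU
t=9  I1 finished on DivU
t=10  I1→R4
t=11  I2 read-ops
t=12  I3→R5
t=13  I2 finished on AddU, issue I4 (IntU)
t=14  I2→R3, I4 read-ops
t=15  I4 finished on IntU
t=16  I4→R2
t=17  issue I5 (IntU)
t=18  I5 read-ops, issue I6 (MulU)
t=19  I5 finished on IntU, I6 read-ops
t=20  I5→R4
t=22  I6 finished on MulU
t=23  I6→R2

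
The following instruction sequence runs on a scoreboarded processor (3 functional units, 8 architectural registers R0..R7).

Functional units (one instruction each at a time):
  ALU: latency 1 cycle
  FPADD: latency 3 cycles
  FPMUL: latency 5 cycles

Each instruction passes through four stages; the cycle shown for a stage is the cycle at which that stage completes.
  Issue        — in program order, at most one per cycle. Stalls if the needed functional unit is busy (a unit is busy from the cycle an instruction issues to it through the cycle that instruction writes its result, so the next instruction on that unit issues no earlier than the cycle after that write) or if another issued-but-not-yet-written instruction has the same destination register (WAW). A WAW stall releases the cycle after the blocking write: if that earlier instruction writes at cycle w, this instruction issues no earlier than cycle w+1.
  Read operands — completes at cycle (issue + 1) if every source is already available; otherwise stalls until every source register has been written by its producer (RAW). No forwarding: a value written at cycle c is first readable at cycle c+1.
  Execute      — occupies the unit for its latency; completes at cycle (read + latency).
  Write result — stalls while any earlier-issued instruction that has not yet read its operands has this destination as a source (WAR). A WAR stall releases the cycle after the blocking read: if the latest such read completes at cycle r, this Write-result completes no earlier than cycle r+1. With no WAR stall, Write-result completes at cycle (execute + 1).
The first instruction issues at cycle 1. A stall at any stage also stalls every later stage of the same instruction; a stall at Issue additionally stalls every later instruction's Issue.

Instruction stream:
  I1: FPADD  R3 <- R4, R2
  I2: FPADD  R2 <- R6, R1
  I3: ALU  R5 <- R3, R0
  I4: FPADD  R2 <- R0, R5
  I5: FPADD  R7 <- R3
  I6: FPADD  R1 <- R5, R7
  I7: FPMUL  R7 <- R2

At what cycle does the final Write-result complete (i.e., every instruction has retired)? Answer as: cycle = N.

cycle = 33

1) issue 1, read 2, done 5, write 6
2) issue 7, read 8, done 11, write 12  <struct: FPADD busy until I1 writes@6>
3) issue 8, read 9, done 10, write 11
4) issue 13, read 14, done 17, write 18  <struct: FPADD busy until I2 writes@12>
5) issue 19, read 20, done 23, write 24  <struct: FPADD busy until I4 writes@18>
6) issue 25, read 26, done 29, write 30  <struct: FPADD busy until I5 writes@24>
7) issue 26, read 27, done 32, write 33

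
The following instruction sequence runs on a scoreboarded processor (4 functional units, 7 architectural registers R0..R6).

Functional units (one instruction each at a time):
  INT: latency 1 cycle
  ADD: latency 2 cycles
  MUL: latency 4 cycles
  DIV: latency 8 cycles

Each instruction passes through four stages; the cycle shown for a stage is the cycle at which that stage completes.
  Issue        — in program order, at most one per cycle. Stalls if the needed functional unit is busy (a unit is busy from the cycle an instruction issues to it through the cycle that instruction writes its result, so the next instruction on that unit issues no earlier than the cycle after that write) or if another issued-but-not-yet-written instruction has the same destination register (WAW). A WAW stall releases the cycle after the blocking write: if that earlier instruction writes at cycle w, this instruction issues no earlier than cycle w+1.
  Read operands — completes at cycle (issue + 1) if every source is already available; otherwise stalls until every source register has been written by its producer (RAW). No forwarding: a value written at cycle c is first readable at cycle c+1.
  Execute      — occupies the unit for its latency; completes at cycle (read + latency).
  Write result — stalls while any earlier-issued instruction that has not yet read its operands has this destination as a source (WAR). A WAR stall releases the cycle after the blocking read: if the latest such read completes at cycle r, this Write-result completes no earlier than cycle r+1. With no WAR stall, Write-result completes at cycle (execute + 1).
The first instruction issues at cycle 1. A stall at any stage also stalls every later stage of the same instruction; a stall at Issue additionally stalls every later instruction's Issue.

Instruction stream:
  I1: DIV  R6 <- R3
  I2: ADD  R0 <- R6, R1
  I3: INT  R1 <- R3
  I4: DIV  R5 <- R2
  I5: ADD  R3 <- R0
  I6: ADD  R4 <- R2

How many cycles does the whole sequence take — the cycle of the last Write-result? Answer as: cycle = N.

  I1 | 1 | 2 | 10 | 11
  I2 | 2 | 12 | 14 | 15   RAW R6: wait I1 write@11
  I3 | 3 | 4 | 5 | 13   WAR R1: wait I2 read@12
  I4 | 12 | 13 | 21 | 22   struct: DIV busy until I1 writes@11
  I5 | 16 | 17 | 19 | 20   struct: ADD busy until I2 writes@15
  I6 | 21 | 22 | 24 | 25   struct: ADD busy until I5 writes@20

cycle = 25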